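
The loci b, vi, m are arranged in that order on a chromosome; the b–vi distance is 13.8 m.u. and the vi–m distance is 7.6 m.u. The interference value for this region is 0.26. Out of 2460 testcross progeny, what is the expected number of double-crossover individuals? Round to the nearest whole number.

Map distances give recombination frequencies of 0.138 and 0.076 for the two intervals.
With interference 0.26 (so coincidence = 0.74), expected double-crossover frequency = 0.138 × 0.076 × 0.74 = 0.00776.
Expected number = 0.00776 × 2460 = 19.09 ≈ 19.

19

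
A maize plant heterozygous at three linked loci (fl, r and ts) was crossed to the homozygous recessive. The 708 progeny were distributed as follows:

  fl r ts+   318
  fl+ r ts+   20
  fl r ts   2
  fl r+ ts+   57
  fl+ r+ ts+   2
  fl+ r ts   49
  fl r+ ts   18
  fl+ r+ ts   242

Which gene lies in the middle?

The two most frequent reciprocal classes, fl r ts+ and fl+ r+ ts, are the parental types, so the F1 was fl r ts+ / fl+ r+ ts.
The two rarest classes, fl r ts and fl+ r+ ts+, are the double crossovers. Comparing them with the parentals, only the ts allele has switched, so ts is the middle locus and the order is fl – ts – r.

ts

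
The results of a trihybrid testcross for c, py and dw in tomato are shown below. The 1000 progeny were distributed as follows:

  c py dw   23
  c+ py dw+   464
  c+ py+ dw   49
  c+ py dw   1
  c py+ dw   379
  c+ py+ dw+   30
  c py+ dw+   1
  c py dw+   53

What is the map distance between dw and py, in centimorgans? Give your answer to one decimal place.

The two most frequent reciprocal classes, c+ py dw+ and c py+ dw, are the parental types, so the F1 was c+ py dw+ / c py+ dw.
The two rarest classes, c+ py dw and c py+ dw+, are the double crossovers. Comparing them with the parentals, only the dw allele has switched, so dw is the middle locus and the order is py – dw – c.
Crossovers in the py–dw interval produce the single-crossover classes c+ py+ dw+ and c py dw (30 + 23 = 53) plus the double crossovers (2).
RF(py–dw) = (53 + 2) / 1000 = 55/1000 = 0.0550 → 5.5 centimorgans.

5.5 centimorgans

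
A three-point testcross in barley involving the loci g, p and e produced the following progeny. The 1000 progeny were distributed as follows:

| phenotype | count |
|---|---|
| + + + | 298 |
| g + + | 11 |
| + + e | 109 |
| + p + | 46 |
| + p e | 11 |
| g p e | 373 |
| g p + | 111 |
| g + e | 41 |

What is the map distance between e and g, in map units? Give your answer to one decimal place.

24.2 map units

The two most frequent reciprocal classes, + + + and g p e, are the parental types, so the F1 was + + + / g p e.
The two rarest classes, g + + and + p e, are the double crossovers. Comparing them with the parentals, only the g allele has switched, so g is the middle locus and the order is e – g – p.
Crossovers in the e–g interval produce the single-crossover classes + + e and g p + (109 + 111 = 220) plus the double crossovers (22).
RF(e–g) = (220 + 22) / 1000 = 242/1000 = 0.2420 → 24.2 map units.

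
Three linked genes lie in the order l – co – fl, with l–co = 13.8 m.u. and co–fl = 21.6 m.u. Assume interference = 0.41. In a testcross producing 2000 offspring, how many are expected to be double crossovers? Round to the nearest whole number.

Map distances give recombination frequencies of 0.138 and 0.216 for the two intervals.
With interference 0.41 (so coincidence = 0.59), expected double-crossover frequency = 0.138 × 0.216 × 0.59 = 0.01759.
Expected number = 0.01759 × 2000 = 35.17 ≈ 35.

35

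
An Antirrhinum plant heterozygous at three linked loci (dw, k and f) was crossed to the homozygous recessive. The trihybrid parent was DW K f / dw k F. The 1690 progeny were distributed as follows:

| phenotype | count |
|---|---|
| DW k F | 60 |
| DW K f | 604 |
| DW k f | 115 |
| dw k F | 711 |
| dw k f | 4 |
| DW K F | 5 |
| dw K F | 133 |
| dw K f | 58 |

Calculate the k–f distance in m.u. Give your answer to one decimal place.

The two rarest classes, DW K F and dw k f, are the double crossovers. Comparing them with the parentals, only the f allele has switched, so f is the middle locus and the order is k – f – dw.
Crossovers in the k–f interval produce the single-crossover classes DW k f and dw K F (115 + 133 = 248) plus the double crossovers (9).
RF(k–f) = (248 + 9) / 1690 = 257/1690 = 0.1521 → 15.2 m.u.

15.2 m.u.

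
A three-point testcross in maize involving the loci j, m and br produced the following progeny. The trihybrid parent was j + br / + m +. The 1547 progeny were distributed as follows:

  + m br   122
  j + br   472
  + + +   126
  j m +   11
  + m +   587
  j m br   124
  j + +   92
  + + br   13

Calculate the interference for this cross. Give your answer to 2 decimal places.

The two rarest classes, + + br and j m +, are the double crossovers. Comparing them with the parentals, only the j allele has switched, so j is the middle locus and the order is m – j – br.
m–j: (250 + 24)/1547 = 0.1771; j–br: (214 + 24)/1547 = 0.1538.
Expected DCO frequency = 0.1771 × 0.1538 ≈ 0.02724; observed = 24/1547 ≈ 0.01551.
Coefficient of coincidence = 0.01551/0.02724 ≈ 0.57; interference = 1 − 0.57 = 0.43.

0.43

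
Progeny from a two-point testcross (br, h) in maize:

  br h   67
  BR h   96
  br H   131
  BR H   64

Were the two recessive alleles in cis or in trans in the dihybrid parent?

The two most frequent classes are BR h (96) and br H (131); these are the parental (non-recombinant) types.
So the F1 carried BR h on one chromosome and br H on the other — the recessive alleles are on opposite chromosomes (trans / repulsion).

trans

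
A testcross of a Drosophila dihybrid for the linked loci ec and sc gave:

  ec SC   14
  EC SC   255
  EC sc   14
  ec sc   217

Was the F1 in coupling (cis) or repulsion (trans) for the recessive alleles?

cis

The two most frequent classes are EC SC (255) and ec sc (217); these are the parental (non-recombinant) types.
So the F1 carried EC SC on one chromosome and ec sc on the other — the recessive alleles are on the same chromosome (cis / coupling).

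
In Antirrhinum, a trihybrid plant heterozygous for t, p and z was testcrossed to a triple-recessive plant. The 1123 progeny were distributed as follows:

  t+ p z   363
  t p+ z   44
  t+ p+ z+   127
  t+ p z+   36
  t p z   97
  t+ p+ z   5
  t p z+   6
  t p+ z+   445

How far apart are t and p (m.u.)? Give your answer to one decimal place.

The two most frequent reciprocal classes, t+ p z and t p+ z+, are the parental types, so the F1 was t+ p z / t p+ z+.
The two rarest classes, t+ p+ z and t p z+, are the double crossovers. Comparing them with the parentals, only the p allele has switched, so p is the middle locus and the order is z – p – t.
Crossovers in the p–t interval produce the single-crossover classes t p z and t+ p+ z+ (97 + 127 = 224) plus the double crossovers (11).
RF(p–t) = (224 + 11) / 1123 = 235/1123 = 0.2093 → 20.9 m.u.

20.9 m.u.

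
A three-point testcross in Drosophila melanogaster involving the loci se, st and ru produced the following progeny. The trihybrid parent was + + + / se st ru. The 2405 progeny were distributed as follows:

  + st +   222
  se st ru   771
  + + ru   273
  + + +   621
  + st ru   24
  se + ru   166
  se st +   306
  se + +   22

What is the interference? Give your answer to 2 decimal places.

0.59

The two rarest classes, se + + and + st ru, are the double crossovers. Comparing them with the parentals, only the se allele has switched, so se is the middle locus and the order is st – se – ru.
st–se: (388 + 46)/2405 = 0.1805; se–ru: (579 + 46)/2405 = 0.2599.
Expected DCO frequency = 0.1805 × 0.2599 ≈ 0.04691; observed = 46/2405 ≈ 0.01913.
Coefficient of coincidence = 0.01913/0.04691 ≈ 0.41; interference = 1 − 0.41 = 0.59.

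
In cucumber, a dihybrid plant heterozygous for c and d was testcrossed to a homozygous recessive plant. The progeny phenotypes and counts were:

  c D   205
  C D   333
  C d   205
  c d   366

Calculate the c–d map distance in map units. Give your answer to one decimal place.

37.0 map units

The two most frequent classes, C D (333) and c d (366), are the parental types, so the F1 was C D / c d.
The recombinant classes are C d and c D: 205 + 205 = 410.
Recombination frequency = 410/1109 = 0.3697 ≈ 37.0%, i.e. 37.0 map units.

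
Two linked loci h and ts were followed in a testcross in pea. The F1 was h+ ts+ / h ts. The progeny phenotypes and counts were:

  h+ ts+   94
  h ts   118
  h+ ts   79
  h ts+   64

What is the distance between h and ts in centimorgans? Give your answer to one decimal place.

40.3 centimorgans

The recombinant classes are h+ ts and h ts+: 79 + 64 = 143.
Recombination frequency = 143/355 = 0.4028 ≈ 40.3%, i.e. 40.3 centimorgans.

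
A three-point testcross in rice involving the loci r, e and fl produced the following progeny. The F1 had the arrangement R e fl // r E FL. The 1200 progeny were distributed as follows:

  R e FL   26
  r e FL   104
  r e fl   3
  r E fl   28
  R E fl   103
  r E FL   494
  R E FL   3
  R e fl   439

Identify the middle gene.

r

The two rarest classes, r e fl and R E FL, are the double crossovers. Comparing them with the parentals, only the r allele has switched, so r is the middle locus and the order is e – r – fl.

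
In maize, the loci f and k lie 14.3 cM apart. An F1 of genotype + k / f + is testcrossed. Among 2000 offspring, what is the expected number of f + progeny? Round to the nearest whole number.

A map distance of 14.3 cM corresponds to a recombination frequency of 0.143.
The F1 is + k / f +, so f + is a parental gamete class with expected frequency (1 − r)/2 = 0.857/2 = 0.4285.
Expected number = 0.4285 × 2000 = 857.00 ≈ 857.

857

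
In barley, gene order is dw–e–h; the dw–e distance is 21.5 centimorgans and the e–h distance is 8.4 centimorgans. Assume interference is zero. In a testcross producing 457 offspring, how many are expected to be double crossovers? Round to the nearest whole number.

Map distances give recombination frequencies of 0.215 and 0.084 for the two intervals.
With no interference, expected double-crossover frequency = 0.215 × 0.084 = 0.01806.
Expected number = 0.01806 × 457 = 8.25 ≈ 8.

8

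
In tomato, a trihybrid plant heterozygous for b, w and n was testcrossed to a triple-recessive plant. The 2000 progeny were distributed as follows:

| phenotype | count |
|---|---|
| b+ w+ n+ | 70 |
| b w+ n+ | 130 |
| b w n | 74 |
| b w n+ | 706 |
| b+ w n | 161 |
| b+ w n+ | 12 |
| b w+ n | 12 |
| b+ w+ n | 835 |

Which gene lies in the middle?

b

The two most frequent reciprocal classes, b w n+ and b+ w+ n, are the parental types, so the F1 was b w n+ / b+ w+ n.
The two rarest classes, b+ w n+ and b w+ n, are the double crossovers. Comparing them with the parentals, only the b allele has switched, so b is the middle locus and the order is w – b – n.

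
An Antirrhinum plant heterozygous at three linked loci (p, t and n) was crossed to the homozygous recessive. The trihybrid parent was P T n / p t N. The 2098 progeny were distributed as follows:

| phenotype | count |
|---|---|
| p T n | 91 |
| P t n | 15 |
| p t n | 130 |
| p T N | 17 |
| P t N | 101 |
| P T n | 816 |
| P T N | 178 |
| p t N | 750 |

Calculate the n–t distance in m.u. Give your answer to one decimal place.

The two rarest classes, P t n and p T N, are the double crossovers. Comparing them with the parentals, only the t allele has switched, so t is the middle locus and the order is p – t – n.
Crossovers in the t–n interval produce the single-crossover classes P T N and p t n (178 + 130 = 308) plus the double crossovers (32).
RF(t–n) = (308 + 32) / 2098 = 340/2098 = 0.1621 → 16.2 m.u.

16.2 m.u.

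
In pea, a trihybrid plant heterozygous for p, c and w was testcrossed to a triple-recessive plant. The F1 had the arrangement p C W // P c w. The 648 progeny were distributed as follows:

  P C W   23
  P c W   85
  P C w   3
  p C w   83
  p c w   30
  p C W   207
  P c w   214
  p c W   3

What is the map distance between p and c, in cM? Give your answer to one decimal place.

The two rarest classes, p c W and P C w, are the double crossovers. Comparing them with the parentals, only the c allele has switched, so c is the middle locus and the order is p – c – w.
Crossovers in the p–c interval produce the single-crossover classes P C W and p c w (23 + 30 = 53) plus the double crossovers (6).
RF(p–c) = (53 + 6) / 648 = 59/648 = 0.0910 → 9.1 cM.

9.1 cM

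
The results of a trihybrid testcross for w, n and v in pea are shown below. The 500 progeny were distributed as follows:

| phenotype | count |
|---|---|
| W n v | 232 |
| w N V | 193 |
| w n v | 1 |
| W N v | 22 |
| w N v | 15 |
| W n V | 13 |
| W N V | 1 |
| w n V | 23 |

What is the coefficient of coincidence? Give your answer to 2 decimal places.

0.71

The two most frequent reciprocal classes, w N V and W n v, are the parental types, so the F1 was w N V / W n v.
The two rarest classes, W N V and w n v, are the double crossovers. Comparing them with the parentals, only the w allele has switched, so w is the middle locus and the order is v – w – n.
v–w: (28 + 2)/500 = 0.0600; w–n: (45 + 2)/500 = 0.0940.
Expected DCO frequency = 0.0600 × 0.0940 ≈ 0.00564; observed = 2/500 ≈ 0.00400.
Coefficient of coincidence = 0.00400/0.00564 ≈ 0.71.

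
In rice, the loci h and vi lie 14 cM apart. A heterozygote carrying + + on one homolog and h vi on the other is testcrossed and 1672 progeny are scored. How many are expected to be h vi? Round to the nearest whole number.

A map distance of 14 cM corresponds to a recombination frequency of 0.140.
The F1 is + + / h vi, so h vi is a parental gamete class with expected frequency (1 − r)/2 = 0.860/2 = 0.4300.
Expected number = 0.4300 × 1672 = 718.96 ≈ 719.

719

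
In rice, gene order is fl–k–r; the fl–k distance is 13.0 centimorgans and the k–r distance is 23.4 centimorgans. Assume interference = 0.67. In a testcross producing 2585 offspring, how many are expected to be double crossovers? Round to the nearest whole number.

Map distances give recombination frequencies of 0.130 and 0.234 for the two intervals.
With interference 0.67 (so coincidence = 0.33), expected double-crossover frequency = 0.130 × 0.234 × 0.33 = 0.01004.
Expected number = 0.01004 × 2585 = 25.95 ≈ 26.

26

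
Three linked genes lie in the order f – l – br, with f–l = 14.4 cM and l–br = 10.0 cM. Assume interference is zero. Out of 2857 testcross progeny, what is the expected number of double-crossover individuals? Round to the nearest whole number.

41

Map distances give recombination frequencies of 0.144 and 0.100 for the two intervals.
With no interference, expected double-crossover frequency = 0.144 × 0.100 = 0.01440.
Expected number = 0.01440 × 2857 = 41.14 ≈ 41.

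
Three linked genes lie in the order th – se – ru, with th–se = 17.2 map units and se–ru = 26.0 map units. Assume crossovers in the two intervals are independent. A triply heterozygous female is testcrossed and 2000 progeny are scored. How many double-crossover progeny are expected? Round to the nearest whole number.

89

Map distances give recombination frequencies of 0.172 and 0.260 for the two intervals.
With no interference, expected double-crossover frequency = 0.172 × 0.260 = 0.04472.
Expected number = 0.04472 × 2000 = 89.44 ≈ 89.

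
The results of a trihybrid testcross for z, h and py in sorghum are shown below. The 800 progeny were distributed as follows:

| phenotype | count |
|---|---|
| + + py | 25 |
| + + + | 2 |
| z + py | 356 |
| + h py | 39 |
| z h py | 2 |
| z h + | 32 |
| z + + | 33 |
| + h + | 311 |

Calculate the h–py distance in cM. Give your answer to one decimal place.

9.5 cM

The two most frequent reciprocal classes, + h + and z + py, are the parental types, so the F1 was + h + / z + py.
The two rarest classes, + + + and z h py, are the double crossovers. Comparing them with the parentals, only the h allele has switched, so h is the middle locus and the order is py – h – z.
Crossovers in the py–h interval produce the single-crossover classes + h py and z + + (39 + 33 = 72) plus the double crossovers (4).
RF(py–h) = (72 + 4) / 800 = 76/800 = 0.0950 → 9.5 cM.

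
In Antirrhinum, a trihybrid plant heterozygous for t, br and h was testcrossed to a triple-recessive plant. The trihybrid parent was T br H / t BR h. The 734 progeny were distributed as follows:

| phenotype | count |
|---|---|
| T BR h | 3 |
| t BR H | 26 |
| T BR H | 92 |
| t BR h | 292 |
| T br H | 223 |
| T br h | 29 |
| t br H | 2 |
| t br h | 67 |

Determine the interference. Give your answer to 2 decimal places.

0.63

The two rarest classes, t br H and T BR h, are the double crossovers. Comparing them with the parentals, only the t allele has switched, so t is the middle locus and the order is br – t – h.
br–t: (159 + 5)/734 = 0.2234; t–h: (55 + 5)/734 = 0.0817.
Expected DCO frequency = 0.2234 × 0.0817 ≈ 0.01825; observed = 5/734 ≈ 0.00681.
Coefficient of coincidence = 0.00681/0.01825 ≈ 0.37; interference = 1 − 0.37 = 0.63.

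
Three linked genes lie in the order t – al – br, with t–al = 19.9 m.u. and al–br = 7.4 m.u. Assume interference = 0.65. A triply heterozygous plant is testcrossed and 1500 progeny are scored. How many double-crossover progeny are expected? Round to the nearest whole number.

Map distances give recombination frequencies of 0.199 and 0.074 for the two intervals.
With interference 0.65 (so coincidence = 0.35), expected double-crossover frequency = 0.199 × 0.074 × 0.35 = 0.00515.
Expected number = 0.00515 × 1500 = 7.73 ≈ 8.

8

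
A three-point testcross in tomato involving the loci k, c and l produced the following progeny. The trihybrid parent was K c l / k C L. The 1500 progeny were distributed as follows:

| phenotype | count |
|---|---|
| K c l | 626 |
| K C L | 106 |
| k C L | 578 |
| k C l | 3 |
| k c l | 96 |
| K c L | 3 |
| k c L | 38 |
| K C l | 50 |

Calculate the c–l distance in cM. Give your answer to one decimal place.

The two rarest classes, K c L and k C l, are the double crossovers. Comparing them with the parentals, only the l allele has switched, so l is the middle locus and the order is c – l – k.
Crossovers in the c–l interval produce the single-crossover classes K C l and k c L (50 + 38 = 88) plus the double crossovers (6).
RF(c–l) = (88 + 6) / 1500 = 94/1500 = 0.0627 → 6.3 cM.

6.3 cM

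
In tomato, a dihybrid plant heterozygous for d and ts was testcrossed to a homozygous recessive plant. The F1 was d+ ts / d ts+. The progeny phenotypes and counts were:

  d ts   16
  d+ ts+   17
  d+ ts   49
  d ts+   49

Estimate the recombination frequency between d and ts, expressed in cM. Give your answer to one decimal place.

25.2 cM

The recombinant classes are d+ ts+ and d ts: 17 + 16 = 33.
Recombination frequency = 33/131 = 0.2519 ≈ 25.2%, i.e. 25.2 cM.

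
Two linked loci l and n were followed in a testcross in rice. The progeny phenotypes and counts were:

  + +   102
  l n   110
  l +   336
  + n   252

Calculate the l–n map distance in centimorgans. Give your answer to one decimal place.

26.5 centimorgans

The two most frequent classes, + n (252) and l + (336), are the parental types, so the F1 was + n / l +.
The recombinant classes are + + and l n: 102 + 110 = 212.
Recombination frequency = 212/800 = 0.2650 ≈ 26.5%, i.e. 26.5 centimorgans.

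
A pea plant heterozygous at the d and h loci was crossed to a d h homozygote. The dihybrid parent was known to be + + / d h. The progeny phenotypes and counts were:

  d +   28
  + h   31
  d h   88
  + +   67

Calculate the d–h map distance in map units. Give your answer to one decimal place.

27.6 map units

The recombinant classes are + h and d +: 31 + 28 = 59.
Recombination frequency = 59/214 = 0.2757 ≈ 27.6%, i.e. 27.6 map units.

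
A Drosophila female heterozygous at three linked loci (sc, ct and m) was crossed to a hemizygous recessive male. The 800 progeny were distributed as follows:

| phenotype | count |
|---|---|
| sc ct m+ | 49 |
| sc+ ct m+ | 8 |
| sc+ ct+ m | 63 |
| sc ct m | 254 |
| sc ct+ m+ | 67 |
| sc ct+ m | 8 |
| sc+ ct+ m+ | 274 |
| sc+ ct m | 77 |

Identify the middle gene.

ct

The two most frequent reciprocal classes, sc ct m and sc+ ct+ m+, are the parental types, so the F1 was sc ct m / sc+ ct+ m+.
The two rarest classes, sc ct+ m and sc+ ct m+, are the double crossovers. Comparing them with the parentals, only the ct allele has switched, so ct is the middle locus and the order is sc – ct – m.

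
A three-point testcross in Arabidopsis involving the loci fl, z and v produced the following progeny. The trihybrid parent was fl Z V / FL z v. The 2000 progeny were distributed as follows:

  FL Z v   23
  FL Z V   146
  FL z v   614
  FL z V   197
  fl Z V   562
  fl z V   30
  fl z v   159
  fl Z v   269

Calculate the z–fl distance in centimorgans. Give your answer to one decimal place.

The two rarest classes, fl z V and FL Z v, are the double crossovers. Comparing them with the parentals, only the z allele has switched, so z is the middle locus and the order is v – z – fl.
Crossovers in the z–fl interval produce the single-crossover classes FL Z V and fl z v (146 + 159 = 305) plus the double crossovers (53).
RF(z–fl) = (305 + 53) / 2000 = 358/2000 = 0.1790 → 17.9 centimorgans.

17.9 centimorgans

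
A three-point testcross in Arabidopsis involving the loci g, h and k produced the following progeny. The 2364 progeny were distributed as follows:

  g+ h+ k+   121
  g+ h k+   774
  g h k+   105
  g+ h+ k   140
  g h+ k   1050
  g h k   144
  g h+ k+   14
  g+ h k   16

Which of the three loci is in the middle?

k

The two most frequent reciprocal classes, g h+ k and g+ h k+, are the parental types, so the F1 was g h+ k / g+ h k+.
The two rarest classes, g h+ k+ and g+ h k, are the double crossovers. Comparing them with the parentals, only the k allele has switched, so k is the middle locus and the order is h – k – g.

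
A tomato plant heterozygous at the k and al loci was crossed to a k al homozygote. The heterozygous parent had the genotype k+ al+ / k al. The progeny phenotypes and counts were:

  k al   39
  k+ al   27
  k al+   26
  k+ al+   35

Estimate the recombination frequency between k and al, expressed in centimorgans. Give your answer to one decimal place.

The recombinant classes are k+ al and k al+: 27 + 26 = 53.
Recombination frequency = 53/127 = 0.4173 ≈ 41.7%, i.e. 41.7 centimorgans.

41.7 centimorgans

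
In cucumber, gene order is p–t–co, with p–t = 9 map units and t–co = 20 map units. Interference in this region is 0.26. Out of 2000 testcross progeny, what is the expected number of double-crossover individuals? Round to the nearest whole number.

Map distances give recombination frequencies of 0.090 and 0.200 for the two intervals.
With interference 0.26 (so coincidence = 0.74), expected double-crossover frequency = 0.090 × 0.200 × 0.74 = 0.01332.
Expected number = 0.01332 × 2000 = 26.64 ≈ 27.

27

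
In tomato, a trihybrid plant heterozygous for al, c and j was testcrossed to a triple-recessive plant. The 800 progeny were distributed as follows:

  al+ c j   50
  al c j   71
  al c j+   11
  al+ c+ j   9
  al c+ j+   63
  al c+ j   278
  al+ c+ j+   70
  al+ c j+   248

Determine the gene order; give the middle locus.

The two most frequent reciprocal classes, al+ c j+ and al c+ j, are the parental types, so the F1 was al+ c j+ / al c+ j.
The two rarest classes, al c j+ and al+ c+ j, are the double crossovers. Comparing them with the parentals, only the al allele has switched, so al is the middle locus and the order is j – al – c.

al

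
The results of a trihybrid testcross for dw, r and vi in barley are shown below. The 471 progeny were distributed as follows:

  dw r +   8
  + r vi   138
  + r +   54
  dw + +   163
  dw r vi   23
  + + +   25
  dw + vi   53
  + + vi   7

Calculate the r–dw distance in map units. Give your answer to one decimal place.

13.4 map units

The two most frequent reciprocal classes, + r vi and dw + +, are the parental types, so the F1 was + r vi / dw + +.
The two rarest classes, + + vi and dw r +, are the double crossovers. Comparing them with the parentals, only the r allele has switched, so r is the middle locus and the order is vi – r – dw.
Crossovers in the r–dw interval produce the single-crossover classes dw r vi and + + + (23 + 25 = 48) plus the double crossovers (15).
RF(r–dw) = (48 + 15) / 471 = 63/471 = 0.1338 → 13.4 map units.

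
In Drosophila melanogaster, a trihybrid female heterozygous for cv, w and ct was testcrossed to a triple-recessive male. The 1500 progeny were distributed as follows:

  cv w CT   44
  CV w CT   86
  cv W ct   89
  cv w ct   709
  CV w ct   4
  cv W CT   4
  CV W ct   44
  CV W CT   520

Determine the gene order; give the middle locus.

cv

The two most frequent reciprocal classes, cv w ct and CV W CT, are the parental types, so the F1 was cv w ct / CV W CT.
The two rarest classes, CV w ct and cv W CT, are the double crossovers. Comparing them with the parentals, only the cv allele has switched, so cv is the middle locus and the order is w – cv – ct.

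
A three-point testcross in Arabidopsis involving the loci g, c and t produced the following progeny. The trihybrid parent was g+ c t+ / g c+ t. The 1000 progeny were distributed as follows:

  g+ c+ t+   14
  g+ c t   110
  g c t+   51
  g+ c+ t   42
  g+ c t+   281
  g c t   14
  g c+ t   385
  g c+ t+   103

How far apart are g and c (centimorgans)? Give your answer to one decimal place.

The two rarest classes, g+ c+ t+ and g c t, are the double crossovers. Comparing them with the parentals, only the c allele has switched, so c is the middle locus and the order is g – c – t.
Crossovers in the g–c interval produce the single-crossover classes g c t+ and g+ c+ t (51 + 42 = 93) plus the double crossovers (28).
RF(g–c) = (93 + 28) / 1000 = 121/1000 = 0.1210 → 12.1 centimorgans.

12.1 centimorgans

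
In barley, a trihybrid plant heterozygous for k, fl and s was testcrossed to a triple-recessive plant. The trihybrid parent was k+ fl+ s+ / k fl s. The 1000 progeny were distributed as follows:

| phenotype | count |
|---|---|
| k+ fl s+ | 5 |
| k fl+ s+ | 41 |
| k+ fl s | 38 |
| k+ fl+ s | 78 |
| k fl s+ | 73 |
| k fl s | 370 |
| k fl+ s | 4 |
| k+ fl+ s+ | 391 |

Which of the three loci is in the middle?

fl

The two rarest classes, k+ fl s+ and k fl+ s, are the double crossovers. Comparing them with the parentals, only the fl allele has switched, so fl is the middle locus and the order is s – fl – k.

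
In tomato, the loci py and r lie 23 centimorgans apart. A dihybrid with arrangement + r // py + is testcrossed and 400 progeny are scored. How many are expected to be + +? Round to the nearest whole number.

A map distance of 23 centimorgans corresponds to a recombination frequency of 0.230.
The F1 is + r / py +, so + + is a recombinant gamete class with expected frequency r/2 = 0.230/2 = 0.1150.
Expected number = 0.1150 × 400 = 46.00 ≈ 46.

46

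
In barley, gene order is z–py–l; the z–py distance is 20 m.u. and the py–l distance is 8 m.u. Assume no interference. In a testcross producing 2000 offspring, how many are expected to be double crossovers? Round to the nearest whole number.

Map distances give recombination frequencies of 0.200 and 0.080 for the two intervals.
With no interference, expected double-crossover frequency = 0.200 × 0.080 = 0.01600.
Expected number = 0.01600 × 2000 = 32.00 ≈ 32.

32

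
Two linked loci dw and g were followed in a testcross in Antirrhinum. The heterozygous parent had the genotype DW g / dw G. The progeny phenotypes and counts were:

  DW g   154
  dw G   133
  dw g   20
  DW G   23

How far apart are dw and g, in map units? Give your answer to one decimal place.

The recombinant classes are DW G and dw g: 23 + 20 = 43.
Recombination frequency = 43/330 = 0.1303 ≈ 13.0%, i.e. 13.0 map units.

13.0 map units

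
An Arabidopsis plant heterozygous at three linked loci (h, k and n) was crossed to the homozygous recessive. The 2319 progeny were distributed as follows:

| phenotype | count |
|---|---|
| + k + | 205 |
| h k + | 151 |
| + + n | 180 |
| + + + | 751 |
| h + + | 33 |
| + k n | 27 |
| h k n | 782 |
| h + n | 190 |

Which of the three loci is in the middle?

h

The two most frequent reciprocal classes, + + + and h k n, are the parental types, so the F1 was + + + / h k n.
The two rarest classes, h + + and + k n, are the double crossovers. Comparing them with the parentals, only the h allele has switched, so h is the middle locus and the order is k – h – n.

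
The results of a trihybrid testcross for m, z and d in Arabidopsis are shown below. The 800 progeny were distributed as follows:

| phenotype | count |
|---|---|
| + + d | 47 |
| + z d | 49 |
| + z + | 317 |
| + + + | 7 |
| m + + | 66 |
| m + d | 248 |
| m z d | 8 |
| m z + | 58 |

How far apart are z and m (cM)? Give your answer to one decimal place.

15.0 cM

The two most frequent reciprocal classes, + z + and m + d, are the parental types, so the F1 was + z + / m + d.
The two rarest classes, + + + and m z d, are the double crossovers. Comparing them with the parentals, only the z allele has switched, so z is the middle locus and the order is d – z – m.
Crossovers in the z–m interval produce the single-crossover classes m z + and + + d (58 + 47 = 105) plus the double crossovers (15).
RF(z–m) = (105 + 15) / 800 = 120/800 = 0.1500 → 15.0 cM.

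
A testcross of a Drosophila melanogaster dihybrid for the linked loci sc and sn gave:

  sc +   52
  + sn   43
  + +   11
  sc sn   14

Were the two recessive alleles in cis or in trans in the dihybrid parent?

trans

The two most frequent classes are + sn (43) and sc + (52); these are the parental (non-recombinant) types.
So the F1 carried + sn on one chromosome and sc + on the other — the recessive alleles are on opposite chromosomes (trans / repulsion).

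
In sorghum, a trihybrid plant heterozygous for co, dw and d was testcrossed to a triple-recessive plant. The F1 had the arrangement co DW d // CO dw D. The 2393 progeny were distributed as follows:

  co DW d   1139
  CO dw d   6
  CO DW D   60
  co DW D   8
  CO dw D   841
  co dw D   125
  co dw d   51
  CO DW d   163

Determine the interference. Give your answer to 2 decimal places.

The two rarest classes, co DW D and CO dw d, are the double crossovers. Comparing them with the parentals, only the d allele has switched, so d is the middle locus and the order is co – d – dw.
co–d: (288 + 14)/2393 = 0.1262; d–dw: (111 + 14)/2393 = 0.0522.
Expected DCO frequency = 0.1262 × 0.0522 ≈ 0.00659; observed = 14/2393 ≈ 0.00585.
Coefficient of coincidence = 0.00585/0.00659 ≈ 0.89; interference = 1 − 0.89 = 0.11.

0.11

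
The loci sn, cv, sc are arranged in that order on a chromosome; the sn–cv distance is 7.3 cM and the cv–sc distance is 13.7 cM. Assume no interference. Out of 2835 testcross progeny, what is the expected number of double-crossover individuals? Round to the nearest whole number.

Map distances give recombination frequencies of 0.073 and 0.137 for the two intervals.
With no interference, expected double-crossover frequency = 0.073 × 0.137 = 0.01000.
Expected number = 0.01000 × 2835 = 28.35 ≈ 28.

28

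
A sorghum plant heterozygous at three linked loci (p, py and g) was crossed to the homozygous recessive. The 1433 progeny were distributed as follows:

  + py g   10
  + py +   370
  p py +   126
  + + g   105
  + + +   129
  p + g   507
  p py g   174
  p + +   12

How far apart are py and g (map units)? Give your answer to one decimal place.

22.7 map units

The two most frequent reciprocal classes, + py + and p + g, are the parental types, so the F1 was + py + / p + g.
The two rarest classes, + py g and p + +, are the double crossovers. Comparing them with the parentals, only the g allele has switched, so g is the middle locus and the order is py – g – p.
Crossovers in the py–g interval produce the single-crossover classes + + + and p py g (129 + 174 = 303) plus the double crossovers (22).
RF(py–g) = (303 + 22) / 1433 = 325/1433 = 0.2268 → 22.7 map units.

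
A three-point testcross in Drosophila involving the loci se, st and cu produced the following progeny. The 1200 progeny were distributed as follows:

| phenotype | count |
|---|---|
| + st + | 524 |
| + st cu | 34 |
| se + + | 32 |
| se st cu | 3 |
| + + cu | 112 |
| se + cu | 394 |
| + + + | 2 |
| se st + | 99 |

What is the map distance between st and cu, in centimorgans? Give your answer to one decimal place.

5.9 centimorgans

The two most frequent reciprocal classes, + st + and se + cu, are the parental types, so the F1 was + st + / se + cu.
The two rarest classes, + + + and se st cu, are the double crossovers. Comparing them with the parentals, only the st allele has switched, so st is the middle locus and the order is se – st – cu.
Crossovers in the st–cu interval produce the single-crossover classes + st cu and se + + (34 + 32 = 66) plus the double crossovers (5).
RF(st–cu) = (66 + 5) / 1200 = 71/1200 = 0.0592 → 5.9 centimorgans.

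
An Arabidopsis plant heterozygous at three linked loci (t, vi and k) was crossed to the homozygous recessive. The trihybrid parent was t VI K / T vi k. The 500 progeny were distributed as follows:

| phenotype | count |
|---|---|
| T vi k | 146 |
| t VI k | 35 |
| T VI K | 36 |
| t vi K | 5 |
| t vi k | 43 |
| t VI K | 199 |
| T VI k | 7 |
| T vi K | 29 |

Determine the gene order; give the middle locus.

vi

The two rarest classes, t vi K and T VI k, are the double crossovers. Comparing them with the parentals, only the vi allele has switched, so vi is the middle locus and the order is k – vi – t.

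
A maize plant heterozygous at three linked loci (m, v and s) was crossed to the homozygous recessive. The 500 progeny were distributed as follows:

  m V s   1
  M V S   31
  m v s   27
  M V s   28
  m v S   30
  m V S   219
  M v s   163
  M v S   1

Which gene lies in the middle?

s

The two most frequent reciprocal classes, M v s and m V S, are the parental types, so the F1 was M v s / m V S.
The two rarest classes, M v S and m V s, are the double crossovers. Comparing them with the parentals, only the s allele has switched, so s is the middle locus and the order is m – s – v.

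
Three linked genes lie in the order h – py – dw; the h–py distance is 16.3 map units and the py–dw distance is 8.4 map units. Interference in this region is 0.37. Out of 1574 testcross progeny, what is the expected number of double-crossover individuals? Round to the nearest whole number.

Map distances give recombination frequencies of 0.163 and 0.084 for the two intervals.
With interference 0.37 (so coincidence = 0.63), expected double-crossover frequency = 0.163 × 0.084 × 0.63 = 0.00863.
Expected number = 0.00863 × 1574 = 13.58 ≈ 14.

14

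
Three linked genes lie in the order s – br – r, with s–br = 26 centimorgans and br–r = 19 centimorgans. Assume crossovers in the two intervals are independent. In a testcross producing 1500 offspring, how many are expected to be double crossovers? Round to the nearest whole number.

74

Map distances give recombination frequencies of 0.260 and 0.190 for the two intervals.
With no interference, expected double-crossover frequency = 0.260 × 0.190 = 0.04940.
Expected number = 0.04940 × 1500 = 74.10 ≈ 74.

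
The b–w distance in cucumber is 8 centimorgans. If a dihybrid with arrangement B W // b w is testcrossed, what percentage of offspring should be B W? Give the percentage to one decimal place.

A map distance of 8 centimorgans corresponds to a recombination frequency of 0.080.
The F1 is B W / b w, so B W is a parental gamete class with expected frequency (1 − r)/2 = 0.920/2 = 0.4600.
That is 0.4600 = 46.0% of the progeny.

46.0%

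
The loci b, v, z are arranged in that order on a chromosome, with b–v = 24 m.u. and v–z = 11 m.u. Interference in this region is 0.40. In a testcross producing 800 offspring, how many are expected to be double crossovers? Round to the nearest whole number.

13

Map distances give recombination frequencies of 0.240 and 0.110 for the two intervals.
With interference 0.40 (so coincidence = 0.60), expected double-crossover frequency = 0.240 × 0.110 × 0.60 = 0.01584.
Expected number = 0.01584 × 800 = 12.67 ≈ 13.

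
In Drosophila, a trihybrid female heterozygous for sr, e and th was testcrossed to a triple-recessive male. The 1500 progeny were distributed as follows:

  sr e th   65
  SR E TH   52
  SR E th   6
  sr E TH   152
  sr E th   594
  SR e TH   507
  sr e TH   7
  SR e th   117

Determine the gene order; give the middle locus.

sr

The two most frequent reciprocal classes, sr E th and SR e TH, are the parental types, so the F1 was sr E th / SR e TH.
The two rarest classes, SR E th and sr e TH, are the double crossovers. Comparing them with the parentals, only the sr allele has switched, so sr is the middle locus and the order is th – sr – e.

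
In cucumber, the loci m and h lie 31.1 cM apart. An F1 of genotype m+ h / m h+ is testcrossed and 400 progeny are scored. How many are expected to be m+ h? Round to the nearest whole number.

A map distance of 31.1 cM corresponds to a recombination frequency of 0.311.
The F1 is m+ h / m h+, so m+ h is a parental gamete class with expected frequency (1 − r)/2 = 0.689/2 = 0.3445.
Expected number = 0.3445 × 400 = 137.80 ≈ 138.

138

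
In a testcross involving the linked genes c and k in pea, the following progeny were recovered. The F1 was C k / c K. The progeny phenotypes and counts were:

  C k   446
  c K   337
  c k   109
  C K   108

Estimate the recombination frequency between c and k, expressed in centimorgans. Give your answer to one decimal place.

21.7 centimorgans

The recombinant classes are C K and c k: 108 + 109 = 217.
Recombination frequency = 217/1000 = 0.2170 ≈ 21.7%, i.e. 21.7 centimorgans.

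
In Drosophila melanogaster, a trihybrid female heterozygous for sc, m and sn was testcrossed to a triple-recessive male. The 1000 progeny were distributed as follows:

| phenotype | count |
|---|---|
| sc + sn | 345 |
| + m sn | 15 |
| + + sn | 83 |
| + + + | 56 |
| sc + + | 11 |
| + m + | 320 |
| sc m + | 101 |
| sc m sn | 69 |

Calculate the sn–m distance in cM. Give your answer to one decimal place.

15.1 cM

The two most frequent reciprocal classes, + m + and sc + sn, are the parental types, so the F1 was + m + / sc + sn.
The two rarest classes, + m sn and sc + +, are the double crossovers. Comparing them with the parentals, only the sn allele has switched, so sn is the middle locus and the order is sc – sn – m.
Crossovers in the sn–m interval produce the single-crossover classes + + + and sc m sn (56 + 69 = 125) plus the double crossovers (26).
RF(sn–m) = (125 + 26) / 1000 = 151/1000 = 0.1510 → 15.1 cM.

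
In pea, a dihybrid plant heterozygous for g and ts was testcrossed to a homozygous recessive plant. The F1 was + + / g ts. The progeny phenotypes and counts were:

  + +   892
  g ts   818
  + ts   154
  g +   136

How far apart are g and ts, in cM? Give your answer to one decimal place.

14.5 cM

The recombinant classes are + ts and g +: 154 + 136 = 290.
Recombination frequency = 290/2000 = 0.1450 ≈ 14.5%, i.e. 14.5 cM.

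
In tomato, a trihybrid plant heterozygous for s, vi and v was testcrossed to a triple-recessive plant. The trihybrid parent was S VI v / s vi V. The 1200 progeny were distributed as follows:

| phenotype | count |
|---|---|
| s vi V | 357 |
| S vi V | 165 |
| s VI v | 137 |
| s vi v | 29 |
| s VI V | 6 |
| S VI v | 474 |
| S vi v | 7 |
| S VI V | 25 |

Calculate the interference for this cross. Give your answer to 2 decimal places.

0.26

The two rarest classes, S vi v and s VI V, are the double crossovers. Comparing them with the parentals, only the vi allele has switched, so vi is the middle locus and the order is v – vi – s.
v–vi: (54 + 13)/1200 = 0.0558; vi–s: (302 + 13)/1200 = 0.2625.
Expected DCO frequency = 0.0558 × 0.2625 ≈ 0.01465; observed = 13/1200 ≈ 0.01083.
Coefficient of coincidence = 0.01083/0.01465 ≈ 0.74; interference = 1 − 0.74 = 0.26.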